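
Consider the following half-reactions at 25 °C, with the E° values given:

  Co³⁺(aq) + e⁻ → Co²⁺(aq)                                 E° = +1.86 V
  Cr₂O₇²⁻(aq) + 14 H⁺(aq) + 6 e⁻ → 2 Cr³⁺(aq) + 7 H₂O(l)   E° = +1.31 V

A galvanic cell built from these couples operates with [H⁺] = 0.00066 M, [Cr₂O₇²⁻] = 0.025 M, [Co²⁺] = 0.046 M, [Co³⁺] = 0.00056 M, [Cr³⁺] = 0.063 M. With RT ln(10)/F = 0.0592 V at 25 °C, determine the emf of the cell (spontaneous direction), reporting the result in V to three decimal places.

+0.868 V

Co³⁺/Co²⁺ is the cathode (higher E°), Cr₂O₇²⁻/Cr³⁺ the anode: E°cell = +1.86 − (+1.31) = +0.55 V, n = 6.
Overall: 6 Co³⁺(aq) + 2 Cr³⁺(aq) + 7 H₂O(l) → 6 Co²⁺(aq) + Cr₂O₇²⁻(aq) + 14 H⁺(aq)
Q = [Co²⁺]^6·[Cr₂O₇²⁻]·[H⁺]^14 / ([Co³⁺]^6·[Cr³⁺]^2); log Q = -32.240.
E = E° − (0.0592/n) log Q = +0.55 − (0.0592/6)(-32.240) = +0.868 V.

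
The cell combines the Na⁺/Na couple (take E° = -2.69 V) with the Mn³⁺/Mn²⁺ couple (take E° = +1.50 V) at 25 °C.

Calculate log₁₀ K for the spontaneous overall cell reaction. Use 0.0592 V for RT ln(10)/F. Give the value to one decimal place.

70.8

Cathode: Mn³⁺/Mn²⁺; anode: Na⁺/Na. E°cell = +4.19 V, n = 1.
log K = nE°cell / 0.0592 = (1)(+4.19) / 0.0592 = 70.8.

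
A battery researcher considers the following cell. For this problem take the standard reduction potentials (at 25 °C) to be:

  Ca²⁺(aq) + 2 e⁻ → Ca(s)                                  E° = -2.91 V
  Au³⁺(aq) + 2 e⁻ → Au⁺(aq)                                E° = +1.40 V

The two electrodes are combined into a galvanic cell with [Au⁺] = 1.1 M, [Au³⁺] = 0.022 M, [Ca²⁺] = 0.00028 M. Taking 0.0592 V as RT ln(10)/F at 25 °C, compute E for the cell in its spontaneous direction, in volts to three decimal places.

Au³⁺/Au⁺ is the cathode (higher E°), Ca²⁺/Ca the anode: E°cell = +1.40 − (-2.91) = +4.31 V, n = 2.
Overall: Au³⁺(aq) + Ca(s) → Au⁺(aq) + Ca²⁺(aq)
Q = [Au⁺]·[Ca²⁺] / ([Au³⁺]); log Q = -1.854.
E = E° − (0.0592/n) log Q = +4.31 − (0.0592/2)(-1.854) = +4.365 V.

+4.365 V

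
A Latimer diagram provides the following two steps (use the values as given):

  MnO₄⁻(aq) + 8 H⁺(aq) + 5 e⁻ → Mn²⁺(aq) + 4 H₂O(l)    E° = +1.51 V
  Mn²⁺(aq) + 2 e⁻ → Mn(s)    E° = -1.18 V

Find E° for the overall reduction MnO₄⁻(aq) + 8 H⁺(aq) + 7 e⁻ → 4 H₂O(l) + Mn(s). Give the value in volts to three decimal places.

Standard free energies of sequential steps add: ΔG°₃ = ΔG°₁ + ΔG°₂, so n₃E°₃ = n₁E°₁ + n₂E°₂.
E°₃ = (5×+1.51 + 2×-1.18) / 7 = (+5.190) / 7 = +0.741 V.

+0.741 V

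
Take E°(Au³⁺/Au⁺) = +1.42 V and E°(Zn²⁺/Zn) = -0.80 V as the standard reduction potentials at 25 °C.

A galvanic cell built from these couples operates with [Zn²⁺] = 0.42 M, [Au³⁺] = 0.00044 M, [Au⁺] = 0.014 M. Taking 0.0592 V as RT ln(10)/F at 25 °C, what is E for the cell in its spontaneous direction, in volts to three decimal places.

Au³⁺/Au⁺ is the cathode (higher E°), Zn²⁺/Zn the anode: E°cell = +1.42 − (-0.80) = +2.22 V, n = 2.
Overall: Au³⁺(aq) + Zn(s) → Au⁺(aq) + Zn²⁺(aq)
Q = [Au⁺]·[Zn²⁺] / ([Au³⁺]); log Q = 1.126.
E = E° − (0.0592/n) log Q = +2.22 − (0.0592/2)(1.126) = +2.187 V.

+2.187 V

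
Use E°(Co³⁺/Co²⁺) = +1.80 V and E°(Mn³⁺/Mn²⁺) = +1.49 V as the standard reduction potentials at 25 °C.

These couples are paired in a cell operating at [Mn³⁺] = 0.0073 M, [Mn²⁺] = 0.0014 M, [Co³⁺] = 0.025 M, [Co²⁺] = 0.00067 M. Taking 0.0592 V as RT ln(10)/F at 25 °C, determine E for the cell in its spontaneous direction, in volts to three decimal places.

+0.361 V

Co³⁺/Co²⁺ is the cathode (higher E°), Mn³⁺/Mn²⁺ the anode: E°cell = +1.80 − (+1.49) = +0.31 V, n = 1.
Overall: Co³⁺(aq) + Mn²⁺(aq) → Co²⁺(aq) + Mn³⁺(aq)
Q = [Co²⁺]·[Mn³⁺] / ([Co³⁺]·[Mn²⁺]); log Q = -0.855.
E = E° − (0.0592/n) log Q = +0.31 − (0.0592/1)(-0.855) = +0.361 V.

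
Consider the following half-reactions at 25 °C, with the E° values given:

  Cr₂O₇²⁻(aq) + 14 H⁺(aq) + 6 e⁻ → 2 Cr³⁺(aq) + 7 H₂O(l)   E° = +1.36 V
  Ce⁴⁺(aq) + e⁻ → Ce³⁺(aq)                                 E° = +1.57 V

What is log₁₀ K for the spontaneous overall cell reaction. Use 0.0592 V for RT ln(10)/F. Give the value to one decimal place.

Cathode: Ce⁴⁺/Ce³⁺; anode: Cr₂O₇²⁻/Cr³⁺. E°cell = +0.21 V, n = 6.
log K = nE°cell / 0.0592 = (6)(+0.21) / 0.0592 = 21.3.

21.3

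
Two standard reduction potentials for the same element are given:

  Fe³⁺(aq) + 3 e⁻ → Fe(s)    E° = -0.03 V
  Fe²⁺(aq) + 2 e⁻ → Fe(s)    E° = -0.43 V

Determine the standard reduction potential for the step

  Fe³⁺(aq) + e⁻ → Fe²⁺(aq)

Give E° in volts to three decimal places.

Sequential free energies add, so n₃E°₃ = n₁E°₁ + n₂E°₂.
With n₃ = 3, and the known step contributing 2×(-0.43) V, the unknown satisfies 1·E° = 3×(-0.03) − 2×(-0.43) = +0.770.
E° = +0.770 / 1 = +0.770 V.

+0.770 V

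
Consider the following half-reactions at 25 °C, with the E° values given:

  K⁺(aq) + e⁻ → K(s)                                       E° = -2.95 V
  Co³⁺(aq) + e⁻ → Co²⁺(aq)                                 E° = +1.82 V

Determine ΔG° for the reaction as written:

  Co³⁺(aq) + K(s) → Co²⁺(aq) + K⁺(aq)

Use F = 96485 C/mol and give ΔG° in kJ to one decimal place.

As written, Co³⁺/Co²⁺ is reduced (cathode) and K⁺/K is oxidised (anode), so E°cell = (+1.82) − (-2.95) = +4.77 V.
Balancing electrons gives n = 1.
ΔG° = −nFE° = −(1)(96485)(+4.77) = -460,233 J = -460.2 kJ.

-460.2 kJ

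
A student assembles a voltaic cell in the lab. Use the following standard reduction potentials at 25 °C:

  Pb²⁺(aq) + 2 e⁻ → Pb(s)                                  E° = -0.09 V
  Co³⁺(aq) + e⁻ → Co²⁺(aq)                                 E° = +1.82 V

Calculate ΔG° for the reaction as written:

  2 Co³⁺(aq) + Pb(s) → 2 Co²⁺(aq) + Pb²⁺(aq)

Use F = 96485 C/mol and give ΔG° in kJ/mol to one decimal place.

-368.6 kJ/mol

As written, Co³⁺/Co²⁺ is reduced (cathode) and Pb²⁺/Pb is oxidised (anode), so E°cell = (+1.82) − (-0.09) = +1.91 V.
Balancing electrons gives n = 2.
ΔG° = −nFE° = −(2)(96485)(+1.91) = -368,573 J = -368.6 kJ/mol.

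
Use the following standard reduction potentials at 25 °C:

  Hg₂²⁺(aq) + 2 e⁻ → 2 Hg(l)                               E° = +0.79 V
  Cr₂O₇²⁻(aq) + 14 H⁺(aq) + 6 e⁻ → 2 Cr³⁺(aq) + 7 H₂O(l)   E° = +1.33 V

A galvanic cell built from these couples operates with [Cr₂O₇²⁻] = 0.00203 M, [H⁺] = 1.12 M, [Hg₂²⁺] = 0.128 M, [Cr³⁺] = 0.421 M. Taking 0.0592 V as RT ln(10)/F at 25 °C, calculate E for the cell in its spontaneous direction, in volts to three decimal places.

+0.554 V

Cr₂O₇²⁻/Cr³⁺ is the cathode (higher E°), Hg₂²⁺/Hg the anode: E°cell = +1.33 − (+0.79) = +0.54 V, n = 6.
Overall: Cr₂O₇²⁻(aq) + 14 H⁺(aq) + 6 Hg(l) → 2 Cr³⁺(aq) + 7 H₂O(l) + 3 Hg₂²⁺(aq)
Q = [Cr³⁺]^2·[Hg₂²⁺]^3 / ([Cr₂O₇²⁻]·[H⁺]^14); log Q = -1.426.
E = E° − (0.0592/n) log Q = +0.54 − (0.0592/6)(-1.426) = +0.554 V.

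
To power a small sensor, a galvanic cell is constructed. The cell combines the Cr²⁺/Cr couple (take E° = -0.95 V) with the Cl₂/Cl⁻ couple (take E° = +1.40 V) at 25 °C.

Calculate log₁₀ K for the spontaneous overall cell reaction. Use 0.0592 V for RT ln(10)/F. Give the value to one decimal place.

79.4

Cathode: Cl₂/Cl⁻; anode: Cr²⁺/Cr. E°cell = +2.35 V, n = 2.
log K = nE°cell / 0.0592 = (2)(+2.35) / 0.0592 = 79.4.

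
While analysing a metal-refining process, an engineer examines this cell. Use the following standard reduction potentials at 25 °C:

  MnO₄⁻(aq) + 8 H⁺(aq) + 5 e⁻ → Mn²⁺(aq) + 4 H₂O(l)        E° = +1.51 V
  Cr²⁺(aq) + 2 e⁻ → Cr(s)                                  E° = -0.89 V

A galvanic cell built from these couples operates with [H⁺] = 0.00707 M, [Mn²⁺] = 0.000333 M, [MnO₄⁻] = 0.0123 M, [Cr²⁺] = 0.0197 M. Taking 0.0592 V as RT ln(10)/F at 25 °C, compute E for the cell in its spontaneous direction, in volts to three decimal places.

+2.265 V

MnO₄⁻/Mn²⁺ is the cathode (higher E°), Cr²⁺/Cr the anode: E°cell = +1.51 − (-0.89) = +2.40 V, n = 10.
Overall: 2 MnO₄⁻(aq) + 16 H⁺(aq) + 5 Cr(s) → 2 Mn²⁺(aq) + 8 H₂O(l) + 5 Cr²⁺(aq)
Q = [Mn²⁺]^2·[Cr²⁺]^5 / ([MnO₄⁻]^2·[H⁺]^16); log Q = 22.747.
E = E° − (0.0592/n) log Q = +2.40 − (0.0592/10)(22.747) = +2.265 V.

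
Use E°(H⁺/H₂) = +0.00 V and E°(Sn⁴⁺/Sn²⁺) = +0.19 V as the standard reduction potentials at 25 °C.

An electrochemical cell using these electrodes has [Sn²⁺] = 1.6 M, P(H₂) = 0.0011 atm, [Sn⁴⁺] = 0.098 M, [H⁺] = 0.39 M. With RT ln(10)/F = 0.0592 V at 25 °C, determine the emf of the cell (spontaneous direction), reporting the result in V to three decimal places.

Sn⁴⁺/Sn²⁺ is the cathode (higher E°), H⁺/H₂ the anode: E°cell = +0.19 − (+0.00) = +0.19 V, n = 2.
Overall: Sn⁴⁺(aq) + H₂(g) → Sn²⁺(aq) + 2 H⁺(aq)
Q = [Sn²⁺]·[H⁺]^2 / ([Sn⁴⁺]·P(H₂)); log Q = 3.354.
E = E° − (0.0592/n) log Q = +0.19 − (0.0592/2)(3.354) = +0.091 V.

+0.091 V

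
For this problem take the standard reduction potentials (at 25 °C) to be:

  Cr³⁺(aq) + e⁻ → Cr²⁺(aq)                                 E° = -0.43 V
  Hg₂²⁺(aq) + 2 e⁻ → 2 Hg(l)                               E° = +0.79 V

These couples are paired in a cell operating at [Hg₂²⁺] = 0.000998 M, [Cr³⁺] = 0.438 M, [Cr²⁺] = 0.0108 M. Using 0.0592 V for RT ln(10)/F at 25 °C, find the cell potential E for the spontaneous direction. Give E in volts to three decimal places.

+1.036 V

Hg₂²⁺/Hg is the cathode (higher E°), Cr³⁺/Cr²⁺ the anode: E°cell = +0.79 − (-0.43) = +1.22 V, n = 2.
Overall: Hg₂²⁺(aq) + 2 Cr²⁺(aq) → 2 Hg(l) + 2 Cr³⁺(aq)
Q = [Cr³⁺]^2 / ([Hg₂²⁺]·[Cr²⁺]^2); log Q = 6.217.
E = E° − (0.0592/n) log Q = +1.22 − (0.0592/2)(6.217) = +1.036 V.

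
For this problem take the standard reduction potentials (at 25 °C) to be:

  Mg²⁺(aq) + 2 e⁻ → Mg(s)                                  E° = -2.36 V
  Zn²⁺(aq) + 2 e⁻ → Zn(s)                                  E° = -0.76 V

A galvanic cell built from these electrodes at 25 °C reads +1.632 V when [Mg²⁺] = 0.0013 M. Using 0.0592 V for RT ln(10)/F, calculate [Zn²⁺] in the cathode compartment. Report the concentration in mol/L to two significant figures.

0.016 M

Zn²⁺/Zn is the cathode, Mg²⁺/Mg the anode: E°cell = +1.60 V, n = 2.
Overall reaction: Zn²⁺(aq) + Mg(s) → Zn(s) + Mg²⁺(aq); Q = [Mg²⁺]^1/[Zn²⁺]^1.
From E = E° − (0.0592/n) log Q: log Q = (E° − E)·n/0.0592 = (+1.60 − (+1.632))·2/0.0592 = -1.0811.
So 1·log[Zn²⁺] = 1·log(0.0013) − log Q = -2.8861 − (-1.0811) = -1.8050; [Zn²⁺] = 10^(-1.8050) ≈ 0.016 M.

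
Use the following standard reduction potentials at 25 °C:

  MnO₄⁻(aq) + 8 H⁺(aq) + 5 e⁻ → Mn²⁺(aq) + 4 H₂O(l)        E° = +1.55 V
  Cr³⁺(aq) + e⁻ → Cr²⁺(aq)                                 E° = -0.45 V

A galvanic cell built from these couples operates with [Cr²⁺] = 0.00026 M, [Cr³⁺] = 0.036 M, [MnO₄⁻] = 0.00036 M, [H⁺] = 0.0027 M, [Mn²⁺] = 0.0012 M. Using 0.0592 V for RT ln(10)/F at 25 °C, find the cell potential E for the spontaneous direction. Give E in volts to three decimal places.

+1.624 V

MnO₄⁻/Mn²⁺ is the cathode (higher E°), Cr³⁺/Cr²⁺ the anode: E°cell = +1.55 − (-0.45) = +2.00 V, n = 5.
Overall: MnO₄⁻(aq) + 8 H⁺(aq) + 5 Cr²⁺(aq) → Mn²⁺(aq) + 4 H₂O(l) + 5 Cr³⁺(aq)
Q = [Mn²⁺]·[Cr³⁺]^5 / ([MnO₄⁻]·[H⁺]^8·[Cr²⁺]^5); log Q = 31.779.
E = E° − (0.0592/n) log Q = +2.00 − (0.0592/5)(31.779) = +1.624 V.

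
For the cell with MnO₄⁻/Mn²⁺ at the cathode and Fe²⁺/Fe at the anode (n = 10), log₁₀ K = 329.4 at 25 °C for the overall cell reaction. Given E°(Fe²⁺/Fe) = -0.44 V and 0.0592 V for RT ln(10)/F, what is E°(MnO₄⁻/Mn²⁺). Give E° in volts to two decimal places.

+1.51 V

E°cell = (0.0592/n)·log K = (0.0592/10)(329.4) = +1.950 V.
Since MnO₄⁻/Mn²⁺ is the cathode and Fe²⁺/Fe the anode, E°cell = E°(MnO₄⁻/Mn²⁺) − E°(Fe²⁺/Fe).
So E°(MnO₄⁻/Mn²⁺) = E°cell + E°(Fe²⁺/Fe) = +1.950 + (-0.44) = +1.51 V.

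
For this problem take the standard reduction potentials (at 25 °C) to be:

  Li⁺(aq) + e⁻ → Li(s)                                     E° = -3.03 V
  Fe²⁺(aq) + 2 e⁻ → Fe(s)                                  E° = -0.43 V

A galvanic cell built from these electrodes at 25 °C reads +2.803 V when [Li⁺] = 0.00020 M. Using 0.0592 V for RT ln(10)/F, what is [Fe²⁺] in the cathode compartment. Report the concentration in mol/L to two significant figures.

0.29 M

Fe²⁺/Fe is the cathode, Li⁺/Li the anode: E°cell = +2.60 V, n = 2.
Overall reaction: Fe²⁺(aq) + 2 Li(s) → Fe(s) + 2 Li⁺(aq); Q = [Li⁺]^2/[Fe²⁺]^1.
From E = E° − (0.0592/n) log Q: log Q = (E° − E)·n/0.0592 = (+2.60 − (+2.803))·2/0.0592 = -6.8581.
So 1·log[Fe²⁺] = 2·log(0.0002) − log Q = -7.3979 − (-6.8581) = -0.5398; [Fe²⁺] = 10^(-0.5398) ≈ 0.29 M.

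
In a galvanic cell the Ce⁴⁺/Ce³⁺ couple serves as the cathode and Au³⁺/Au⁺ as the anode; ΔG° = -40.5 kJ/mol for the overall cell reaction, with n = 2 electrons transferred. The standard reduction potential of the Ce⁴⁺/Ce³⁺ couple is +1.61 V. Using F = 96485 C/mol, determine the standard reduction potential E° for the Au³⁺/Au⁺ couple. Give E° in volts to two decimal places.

+1.40 V

E°cell = −ΔG°/(nF) = −(-40.5×10³)/((2)(96485)) = +0.210 V.
Since Ce⁴⁺/Ce³⁺ is the cathode and Au³⁺/Au⁺ the anode, E°cell = E°(Ce⁴⁺/Ce³⁺) − E°(Au³⁺/Au⁺).
So E°(Au³⁺/Au⁺) = E°(Ce⁴⁺/Ce³⁺) − E°cell = (+1.61) − (+0.210) = +1.40 V.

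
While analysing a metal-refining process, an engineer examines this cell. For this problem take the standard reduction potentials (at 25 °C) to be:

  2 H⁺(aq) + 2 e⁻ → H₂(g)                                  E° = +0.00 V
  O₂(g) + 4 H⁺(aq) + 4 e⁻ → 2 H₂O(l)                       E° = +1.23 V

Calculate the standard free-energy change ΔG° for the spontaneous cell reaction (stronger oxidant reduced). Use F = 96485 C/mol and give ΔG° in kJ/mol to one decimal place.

-474.7 kJ/mol

O₂/H₂O (E° = +1.23 V) is the cathode; H⁺/H₂ (E° = +0.00 V) is the anode, so E°cell = +1.23 V.
Balancing electrons gives n = 4 (lcm of 4 and 2).
ΔG° = −nFE° = −(4)(96485)(+1.23) = -474,706 J = -474.7 kJ/mol.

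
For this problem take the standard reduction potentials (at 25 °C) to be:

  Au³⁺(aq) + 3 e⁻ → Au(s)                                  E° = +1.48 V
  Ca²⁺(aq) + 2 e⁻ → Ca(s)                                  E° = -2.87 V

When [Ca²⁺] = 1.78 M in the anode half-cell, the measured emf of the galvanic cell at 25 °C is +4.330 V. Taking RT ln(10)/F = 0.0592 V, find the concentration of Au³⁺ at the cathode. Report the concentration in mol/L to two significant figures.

Au³⁺/Au is the cathode, Ca²⁺/Ca the anode: E°cell = +4.35 V, n = 6.
Overall reaction: 2 Au³⁺(aq) + 3 Ca(s) → 2 Au(s) + 3 Ca²⁺(aq); Q = [Ca²⁺]^3/[Au³⁺]^2.
From E = E° − (0.0592/n) log Q: log Q = (E° − E)·n/0.0592 = (+4.35 − (+4.330))·6/0.0592 = 2.0270.
So 2·log[Au³⁺] = 3·log(1.78) − log Q = 0.7513 − (2.0270) = -1.2757; log[Au³⁺] = -1.2757 / 2 = -0.6379; [Au³⁺] = 10^(-0.6379) ≈ 0.23 M.

0.23 M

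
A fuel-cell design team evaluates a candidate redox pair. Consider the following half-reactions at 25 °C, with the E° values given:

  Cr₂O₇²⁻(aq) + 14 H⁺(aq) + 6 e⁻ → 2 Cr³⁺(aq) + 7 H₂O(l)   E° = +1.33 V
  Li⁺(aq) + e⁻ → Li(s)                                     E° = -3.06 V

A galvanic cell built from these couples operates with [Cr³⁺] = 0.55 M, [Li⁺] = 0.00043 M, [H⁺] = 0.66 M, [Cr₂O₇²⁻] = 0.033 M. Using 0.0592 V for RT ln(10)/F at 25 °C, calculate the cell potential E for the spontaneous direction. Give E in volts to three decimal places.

+4.555 V

Cr₂O₇²⁻/Cr³⁺ is the cathode (higher E°), Li⁺/Li the anode: E°cell = +1.33 − (-3.06) = +4.39 V, n = 6.
Overall: Cr₂O₇²⁻(aq) + 14 H⁺(aq) + 6 Li(s) → 2 Cr³⁺(aq) + 7 H₂O(l) + 6 Li⁺(aq)
Q = [Cr³⁺]^2·[Li⁺]^6 / ([Cr₂O₇²⁻]·[H⁺]^14); log Q = -16.711.
E = E° − (0.0592/n) log Q = +4.39 − (0.0592/6)(-16.711) = +4.555 V.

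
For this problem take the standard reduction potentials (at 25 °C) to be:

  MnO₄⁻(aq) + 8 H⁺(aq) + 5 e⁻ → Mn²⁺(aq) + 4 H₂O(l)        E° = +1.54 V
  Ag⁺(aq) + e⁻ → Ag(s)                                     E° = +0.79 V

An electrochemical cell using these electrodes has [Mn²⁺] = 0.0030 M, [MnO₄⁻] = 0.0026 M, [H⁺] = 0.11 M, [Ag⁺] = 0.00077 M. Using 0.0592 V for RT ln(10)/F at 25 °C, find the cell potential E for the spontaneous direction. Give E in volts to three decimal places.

MnO₄⁻/Mn²⁺ is the cathode (higher E°), Ag⁺/Ag the anode: E°cell = +1.54 − (+0.79) = +0.75 V, n = 5.
Overall: MnO₄⁻(aq) + 8 H⁺(aq) + 5 Ag(s) → Mn²⁺(aq) + 4 H₂O(l) + 5 Ag⁺(aq)
Q = [Mn²⁺]·[Ag⁺]^5 / ([MnO₄⁻]·[H⁺]^8); log Q = -7.837.
E = E° − (0.0592/n) log Q = +0.75 − (0.0592/5)(-7.837) = +0.843 V.

+0.843 V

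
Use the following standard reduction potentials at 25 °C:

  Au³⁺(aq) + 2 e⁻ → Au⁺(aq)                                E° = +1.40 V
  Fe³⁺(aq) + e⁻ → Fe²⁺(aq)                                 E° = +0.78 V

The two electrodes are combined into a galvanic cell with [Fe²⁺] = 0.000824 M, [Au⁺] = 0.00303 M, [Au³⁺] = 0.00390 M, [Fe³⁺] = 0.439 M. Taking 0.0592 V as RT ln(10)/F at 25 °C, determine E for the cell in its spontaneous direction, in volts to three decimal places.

+0.462 V

Au³⁺/Au⁺ is the cathode (higher E°), Fe³⁺/Fe²⁺ the anode: E°cell = +1.40 − (+0.78) = +0.62 V, n = 2.
Overall: Au³⁺(aq) + 2 Fe²⁺(aq) → Au⁺(aq) + 2 Fe³⁺(aq)
Q = [Au⁺]·[Fe³⁺]^2 / ([Au³⁺]·[Fe²⁺]^2); log Q = 5.343.
E = E° − (0.0592/n) log Q = +0.62 − (0.0592/2)(5.343) = +0.462 V.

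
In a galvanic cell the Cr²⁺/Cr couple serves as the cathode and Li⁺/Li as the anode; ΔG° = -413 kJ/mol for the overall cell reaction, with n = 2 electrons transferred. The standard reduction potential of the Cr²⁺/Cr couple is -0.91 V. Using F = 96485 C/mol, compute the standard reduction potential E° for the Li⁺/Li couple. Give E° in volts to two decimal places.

E°cell = −ΔG°/(nF) = −(-413×10³)/((2)(96485)) = +2.140 V.
Since Cr²⁺/Cr is the cathode and Li⁺/Li the anode, E°cell = E°(Cr²⁺/Cr) − E°(Li⁺/Li).
So E°(Li⁺/Li) = E°(Cr²⁺/Cr) − E°cell = (-0.91) − (+2.140) = -3.05 V.

-3.05 V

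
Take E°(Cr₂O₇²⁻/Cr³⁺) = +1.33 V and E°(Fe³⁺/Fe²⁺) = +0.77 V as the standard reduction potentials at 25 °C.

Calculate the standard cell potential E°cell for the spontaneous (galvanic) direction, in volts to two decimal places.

+0.56 V

The Cr₂O₇²⁻/Cr³⁺ couple has the higher reduction potential, so it is the cathode; Fe³⁺/Fe²⁺ is oxidised at the anode.
E°cell = E°(cathode) − E°(anode) = (+1.33) − (+0.77) = +0.56 V.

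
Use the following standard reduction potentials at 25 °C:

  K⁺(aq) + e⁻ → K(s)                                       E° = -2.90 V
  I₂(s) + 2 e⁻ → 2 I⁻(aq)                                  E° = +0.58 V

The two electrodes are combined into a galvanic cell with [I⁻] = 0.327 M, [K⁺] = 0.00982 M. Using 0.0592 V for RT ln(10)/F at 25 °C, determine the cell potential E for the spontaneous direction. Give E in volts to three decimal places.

I₂/I⁻ is the cathode (higher E°), K⁺/K the anode: E°cell = +0.58 − (-2.90) = +3.48 V, n = 2.
Overall: I₂(s) + 2 K(s) → 2 I⁻(aq) + 2 K⁺(aq)
Q = [I⁻]^2·[K⁺]^2; log Q = -4.987.
E = E° − (0.0592/n) log Q = +3.48 − (0.0592/2)(-4.987) = +3.628 V.

+3.628 V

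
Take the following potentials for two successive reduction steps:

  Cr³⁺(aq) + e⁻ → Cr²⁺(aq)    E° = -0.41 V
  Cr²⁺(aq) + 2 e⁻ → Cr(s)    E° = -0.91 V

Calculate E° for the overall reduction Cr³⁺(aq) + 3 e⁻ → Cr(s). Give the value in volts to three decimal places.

Since ΔG° = −nFE° is additive over sequential reductions, n₃E°₃ = n₁E°₁ + n₂E°₂.
E°₃ = (1×-0.41 + 2×-0.91) / 3 = (-2.230) / 3 = -0.743 V.

-0.743 V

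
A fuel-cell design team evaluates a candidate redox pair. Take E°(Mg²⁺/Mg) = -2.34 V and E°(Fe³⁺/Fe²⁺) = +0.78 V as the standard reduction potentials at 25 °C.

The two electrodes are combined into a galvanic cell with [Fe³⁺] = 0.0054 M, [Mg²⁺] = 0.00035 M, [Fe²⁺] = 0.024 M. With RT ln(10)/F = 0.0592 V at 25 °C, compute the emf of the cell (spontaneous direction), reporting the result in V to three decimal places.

Fe³⁺/Fe²⁺ is the cathode (higher E°), Mg²⁺/Mg the anode: E°cell = +0.78 − (-2.34) = +3.12 V, n = 2.
Overall: 2 Fe³⁺(aq) + Mg(s) → 2 Fe²⁺(aq) + Mg²⁺(aq)
Q = [Fe²⁺]^2·[Mg²⁺] / ([Fe³⁺]^2); log Q = -2.160.
E = E° − (0.0592/n) log Q = +3.12 − (0.0592/2)(-2.160) = +3.184 V.

+3.184 V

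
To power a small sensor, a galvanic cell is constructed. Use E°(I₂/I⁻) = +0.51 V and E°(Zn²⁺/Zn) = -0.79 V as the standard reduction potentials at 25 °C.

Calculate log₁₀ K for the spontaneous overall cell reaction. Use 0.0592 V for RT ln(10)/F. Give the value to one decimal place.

43.9

Cathode: I₂/I⁻; anode: Zn²⁺/Zn. E°cell = +1.30 V, n = 2.
log K = nE°cell / 0.0592 = (2)(+1.30) / 0.0592 = 43.9.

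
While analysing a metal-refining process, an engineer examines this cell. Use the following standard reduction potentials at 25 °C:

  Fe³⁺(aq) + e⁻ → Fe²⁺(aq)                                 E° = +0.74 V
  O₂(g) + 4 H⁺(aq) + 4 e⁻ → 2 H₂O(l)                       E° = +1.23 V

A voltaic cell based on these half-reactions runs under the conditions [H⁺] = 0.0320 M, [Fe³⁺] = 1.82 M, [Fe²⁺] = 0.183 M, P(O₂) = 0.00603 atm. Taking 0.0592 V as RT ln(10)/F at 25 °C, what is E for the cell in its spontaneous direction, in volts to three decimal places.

+0.310 V

O₂/H₂O is the cathode (higher E°), Fe³⁺/Fe²⁺ the anode: E°cell = +1.23 − (+0.74) = +0.49 V, n = 4.
Overall: O₂(g) + 4 H⁺(aq) + 4 Fe²⁺(aq) → 2 H₂O(l) + 4 Fe³⁺(aq)
Q = [Fe³⁺]^4 / (P(O₂)·[H⁺]^4·[Fe²⁺]^4); log Q = 12.190.
E = E° − (0.0592/n) log Q = +0.49 − (0.0592/4)(12.190) = +0.310 V.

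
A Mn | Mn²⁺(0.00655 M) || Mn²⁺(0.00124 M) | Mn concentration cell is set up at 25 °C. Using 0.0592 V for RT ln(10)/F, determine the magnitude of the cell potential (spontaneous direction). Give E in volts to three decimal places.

+0.021 V

For a concentration cell E°cell = 0. The 0.00655 M side is the cathode (reduction is favoured where [Mn²⁺] is higher).
With n = 2, E = −(0.0592/2) log([Mn²⁺]ₐₙ/[Mn²⁺]꜀ₐₜ) = −(0.0592/2) log(0.00124/0.00655) = −(0.0592/2)(-0.723) = +0.021 V.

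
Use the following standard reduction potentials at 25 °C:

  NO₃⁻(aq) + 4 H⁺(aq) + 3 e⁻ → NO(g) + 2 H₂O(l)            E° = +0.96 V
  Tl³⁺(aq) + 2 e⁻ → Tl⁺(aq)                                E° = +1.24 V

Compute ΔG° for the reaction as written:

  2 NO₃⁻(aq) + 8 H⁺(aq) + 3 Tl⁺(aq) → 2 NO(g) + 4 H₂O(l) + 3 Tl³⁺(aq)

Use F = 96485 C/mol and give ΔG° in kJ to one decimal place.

+162.1 kJ

As written, NO₃⁻/NO is reduced (cathode) and Tl³⁺/Tl⁺ is oxidised (anode), so E°cell = (+0.96) − (+1.24) = -0.28 V.
Balancing electrons gives n = 6.
ΔG° = −nFE° = −(6)(96485)(-0.28) = 162,095 J = +162.1 kJ.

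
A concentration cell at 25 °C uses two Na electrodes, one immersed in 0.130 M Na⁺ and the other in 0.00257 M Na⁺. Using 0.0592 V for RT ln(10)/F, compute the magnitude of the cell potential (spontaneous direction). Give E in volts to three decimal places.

For a concentration cell E°cell = 0. The 0.130 M side is the cathode (reduction is favoured where [Na⁺] is higher).
With n = 1, E = −(0.0592/1) log([Na⁺]ₐₙ/[Na⁺]꜀ₐₜ) = −(0.0592/1) log(0.00257/0.13) = −(0.0592/1)(-1.704) = +0.101 V.

+0.101 V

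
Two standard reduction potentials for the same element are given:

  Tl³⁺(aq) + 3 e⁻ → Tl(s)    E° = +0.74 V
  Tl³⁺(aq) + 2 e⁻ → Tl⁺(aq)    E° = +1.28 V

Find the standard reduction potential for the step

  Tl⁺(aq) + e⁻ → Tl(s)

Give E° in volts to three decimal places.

Sequential free energies add, so n₃E°₃ = n₁E°₁ + n₂E°₂.
With n₃ = 3, and the known step contributing 2×(+1.28) V, the unknown satisfies 1·E° = 3×(+0.74) − 2×(+1.28) = -0.340.
E° = -0.340 / 1 = -0.340 V.

-0.340 V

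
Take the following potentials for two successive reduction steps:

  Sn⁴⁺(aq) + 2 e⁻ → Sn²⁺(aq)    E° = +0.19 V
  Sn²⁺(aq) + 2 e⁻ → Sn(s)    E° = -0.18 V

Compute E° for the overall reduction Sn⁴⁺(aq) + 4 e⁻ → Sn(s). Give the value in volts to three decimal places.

+0.005 V

Since ΔG° = −nFE° is additive over sequential reductions, n₃E°₃ = n₁E°₁ + n₂E°₂.
E°₃ = (2×+0.19 + 2×-0.18) / 4 = (+0.020) / 4 = +0.005 V.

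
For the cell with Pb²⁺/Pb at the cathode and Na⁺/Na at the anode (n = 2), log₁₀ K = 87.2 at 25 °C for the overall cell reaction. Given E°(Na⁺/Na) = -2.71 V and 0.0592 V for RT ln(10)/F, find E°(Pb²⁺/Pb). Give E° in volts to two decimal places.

E°cell = (0.0592/n)·log K = (0.0592/2)(87.2) = +2.581 V.
Since Pb²⁺/Pb is the cathode and Na⁺/Na the anode, E°cell = E°(Pb²⁺/Pb) − E°(Na⁺/Na).
So E°(Pb²⁺/Pb) = E°cell + E°(Na⁺/Na) = +2.581 + (-2.71) = -0.13 V.

-0.13 V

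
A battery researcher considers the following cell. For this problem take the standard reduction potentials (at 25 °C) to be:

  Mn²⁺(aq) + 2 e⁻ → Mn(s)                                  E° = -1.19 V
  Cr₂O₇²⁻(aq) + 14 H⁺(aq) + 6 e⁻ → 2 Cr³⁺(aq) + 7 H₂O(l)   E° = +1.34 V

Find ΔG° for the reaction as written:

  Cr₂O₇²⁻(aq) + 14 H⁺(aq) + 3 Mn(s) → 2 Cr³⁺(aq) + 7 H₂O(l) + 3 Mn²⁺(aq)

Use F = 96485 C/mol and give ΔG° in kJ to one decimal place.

As written, Cr₂O₇²⁻/Cr³⁺ is reduced (cathode) and Mn²⁺/Mn is oxidised (anode), so E°cell = (+1.34) − (-1.19) = +2.53 V.
Balancing electrons gives n = 6.
ΔG° = −nFE° = −(6)(96485)(+2.53) = -1,464,642 J = -1464.6 kJ.

-1464.6 kJ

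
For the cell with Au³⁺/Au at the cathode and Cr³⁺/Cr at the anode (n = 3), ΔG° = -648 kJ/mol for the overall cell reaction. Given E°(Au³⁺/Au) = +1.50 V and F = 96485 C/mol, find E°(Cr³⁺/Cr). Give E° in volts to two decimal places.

-0.74 V

E°cell = −ΔG°/(nF) = −(-648×10³)/((3)(96485)) = +2.239 V.
Since Au³⁺/Au is the cathode and Cr³⁺/Cr the anode, E°cell = E°(Au³⁺/Au) − E°(Cr³⁺/Cr).
So E°(Cr³⁺/Cr) = E°(Au³⁺/Au) − E°cell = (+1.50) − (+2.239) = -0.74 V.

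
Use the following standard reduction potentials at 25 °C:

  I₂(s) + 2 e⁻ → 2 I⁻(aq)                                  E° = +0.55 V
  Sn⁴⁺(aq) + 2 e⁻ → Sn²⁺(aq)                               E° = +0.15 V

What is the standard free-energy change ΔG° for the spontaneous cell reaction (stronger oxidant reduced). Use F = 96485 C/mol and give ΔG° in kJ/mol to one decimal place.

-77.2 kJ/mol

I₂/I⁻ (E° = +0.55 V) is the cathode; Sn⁴⁺/Sn²⁺ (E° = +0.15 V) is the anode, so E°cell = +0.40 V.
Balancing electrons gives n = 2 (lcm of 2 and 2).
ΔG° = −nFE° = −(2)(96485)(+0.40) = -77,188 J = -77.2 kJ/mol.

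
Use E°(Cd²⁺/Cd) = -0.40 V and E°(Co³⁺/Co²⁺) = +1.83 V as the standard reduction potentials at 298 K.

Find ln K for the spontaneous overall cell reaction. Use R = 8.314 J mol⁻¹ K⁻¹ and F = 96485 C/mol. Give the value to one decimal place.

173.7

Cathode: Co³⁺/Co²⁺; anode: Cd²⁺/Cd. E°cell = (+1.83) − (-0.40) = +2.23 V, with n = 2.
ΔG° = −nFE° = −RT ln K, so ln K = nFE°/(RT) = (2)(96485)(+2.23) / ((8.314)(298)) = 173.687.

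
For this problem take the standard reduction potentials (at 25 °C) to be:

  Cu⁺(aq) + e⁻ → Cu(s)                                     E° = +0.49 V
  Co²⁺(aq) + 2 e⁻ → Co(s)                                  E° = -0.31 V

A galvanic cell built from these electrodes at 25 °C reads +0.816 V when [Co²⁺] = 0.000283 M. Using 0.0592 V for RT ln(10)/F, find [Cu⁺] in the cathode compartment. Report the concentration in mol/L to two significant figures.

Cu⁺/Cu is the cathode, Co²⁺/Co the anode: E°cell = +0.80 V, n = 2.
Overall reaction: 2 Cu⁺(aq) + Co(s) → 2 Cu(s) + Co²⁺(aq); Q = [Co²⁺]^1/[Cu⁺]^2.
From E = E° − (0.0592/n) log Q: log Q = (E° − E)·n/0.0592 = (+0.80 − (+0.816))·2/0.0592 = -0.5405.
So 2·log[Cu⁺] = 1·log(0.000283) − log Q = -3.5482 − (-0.5405) = -3.0077; log[Cu⁺] = -3.0077 / 2 = -1.5038; [Cu⁺] = 10^(-1.5038) ≈ 0.031 M.

0.031 M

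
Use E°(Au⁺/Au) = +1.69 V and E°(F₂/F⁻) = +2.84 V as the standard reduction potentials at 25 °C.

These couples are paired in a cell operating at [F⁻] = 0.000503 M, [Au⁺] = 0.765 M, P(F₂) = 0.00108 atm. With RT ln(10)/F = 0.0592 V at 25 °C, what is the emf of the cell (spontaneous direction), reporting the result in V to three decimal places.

F₂/F⁻ is the cathode (higher E°), Au⁺/Au the anode: E°cell = +2.84 − (+1.69) = +1.15 V, n = 2.
Overall: F₂(g) + 2 Au(s) → 2 F⁻(aq) + 2 Au⁺(aq)
Q = [F⁻]^2·[Au⁺]^2 / (P(F₂)); log Q = -3.863.
E = E° − (0.0592/n) log Q = +1.15 − (0.0592/2)(-3.863) = +1.264 V.

+1.264 V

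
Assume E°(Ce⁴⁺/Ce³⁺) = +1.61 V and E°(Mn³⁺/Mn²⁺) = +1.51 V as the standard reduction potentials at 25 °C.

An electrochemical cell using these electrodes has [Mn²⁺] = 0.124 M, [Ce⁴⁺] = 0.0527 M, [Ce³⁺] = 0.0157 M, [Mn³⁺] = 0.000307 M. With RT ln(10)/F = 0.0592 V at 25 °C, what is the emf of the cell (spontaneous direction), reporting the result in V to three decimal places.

+0.285 V

Ce⁴⁺/Ce³⁺ is the cathode (higher E°), Mn³⁺/Mn²⁺ the anode: E°cell = +1.61 − (+1.51) = +0.10 V, n = 1.
Overall: Ce⁴⁺(aq) + Mn²⁺(aq) → Ce³⁺(aq) + Mn³⁺(aq)
Q = [Ce³⁺]·[Mn³⁺] / ([Ce⁴⁺]·[Mn²⁺]); log Q = -3.132.
E = E° − (0.0592/n) log Q = +0.10 − (0.0592/1)(-3.132) = +0.285 V.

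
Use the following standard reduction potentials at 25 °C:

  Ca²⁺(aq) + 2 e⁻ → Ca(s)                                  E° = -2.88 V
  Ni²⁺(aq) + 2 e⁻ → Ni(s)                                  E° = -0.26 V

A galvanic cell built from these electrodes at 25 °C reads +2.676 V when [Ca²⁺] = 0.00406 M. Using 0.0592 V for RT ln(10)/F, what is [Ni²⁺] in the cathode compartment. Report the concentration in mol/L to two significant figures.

Ni²⁺/Ni is the cathode, Ca²⁺/Ca the anode: E°cell = +2.62 V, n = 2.
Overall reaction: Ni²⁺(aq) + Ca(s) → Ni(s) + Ca²⁺(aq); Q = [Ca²⁺]^1/[Ni²⁺]^1.
From E = E° − (0.0592/n) log Q: log Q = (E° − E)·n/0.0592 = (+2.62 − (+2.676))·2/0.0592 = -1.8919.
So 1·log[Ni²⁺] = 1·log(0.00406) − log Q = -2.3915 − (-1.8919) = -0.4996; [Ni²⁺] = 10^(-0.4996) ≈ 0.32 M.

0.32 M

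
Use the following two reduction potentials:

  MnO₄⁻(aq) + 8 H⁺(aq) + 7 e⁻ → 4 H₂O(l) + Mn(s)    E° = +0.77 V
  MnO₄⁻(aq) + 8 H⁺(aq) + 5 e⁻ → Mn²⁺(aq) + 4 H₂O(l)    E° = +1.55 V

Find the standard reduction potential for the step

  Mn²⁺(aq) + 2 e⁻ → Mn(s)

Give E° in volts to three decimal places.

-1.180 V

Sequential free energies add, so n₃E°₃ = n₁E°₁ + n₂E°₂.
With n₃ = 7, and the known step contributing 5×(+1.55) V, the unknown satisfies 2·E° = 7×(+0.77) − 5×(+1.55) = -2.360.
E° = -2.360 / 2 = -1.180 V.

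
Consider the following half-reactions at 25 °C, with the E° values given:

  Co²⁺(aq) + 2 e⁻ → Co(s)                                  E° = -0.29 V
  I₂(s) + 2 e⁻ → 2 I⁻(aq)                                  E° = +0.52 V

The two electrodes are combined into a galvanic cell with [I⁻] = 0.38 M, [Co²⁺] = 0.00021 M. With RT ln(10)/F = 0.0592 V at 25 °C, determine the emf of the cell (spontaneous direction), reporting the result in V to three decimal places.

+0.944 V

I₂/I⁻ is the cathode (higher E°), Co²⁺/Co the anode: E°cell = +0.52 − (-0.29) = +0.81 V, n = 2.
Overall: I₂(s) + Co(s) → 2 I⁻(aq) + Co²⁺(aq)
Q = [I⁻]^2·[Co²⁺]; log Q = -4.518.
E = E° − (0.0592/n) log Q = +0.81 − (0.0592/2)(-4.518) = +0.944 V.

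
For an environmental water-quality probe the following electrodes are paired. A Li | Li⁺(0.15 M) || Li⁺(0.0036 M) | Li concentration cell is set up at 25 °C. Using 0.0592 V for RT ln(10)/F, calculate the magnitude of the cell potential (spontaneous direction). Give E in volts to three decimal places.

+0.096 V

For a concentration cell E°cell = 0. The 0.15 M side is the cathode (reduction is favoured where [Li⁺] is higher).
With n = 1, E = −(0.0592/1) log([Li⁺]ₐₙ/[Li⁺]꜀ₐₜ) = −(0.0592/1) log(0.0036/0.15) = −(0.0592/1)(-1.620) = +0.096 V.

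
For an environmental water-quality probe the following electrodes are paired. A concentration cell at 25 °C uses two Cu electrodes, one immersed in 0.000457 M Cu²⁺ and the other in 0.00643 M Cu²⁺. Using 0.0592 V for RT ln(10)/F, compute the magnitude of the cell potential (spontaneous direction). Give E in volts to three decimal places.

For a concentration cell E°cell = 0. The 0.00643 M side is the cathode (reduction is favoured where [Cu²⁺] is higher).
With n = 2, E = −(0.0592/2) log([Cu²⁺]ₐₙ/[Cu²⁺]꜀ₐₜ) = −(0.0592/2) log(0.000457/0.00643) = −(0.0592/2)(-1.148) = +0.034 V.

+0.034 V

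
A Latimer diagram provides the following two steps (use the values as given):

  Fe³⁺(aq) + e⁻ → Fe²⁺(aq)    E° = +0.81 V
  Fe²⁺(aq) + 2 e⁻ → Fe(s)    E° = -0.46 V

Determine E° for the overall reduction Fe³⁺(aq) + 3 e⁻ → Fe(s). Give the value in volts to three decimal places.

Standard free energies of sequential steps add: ΔG°₃ = ΔG°₁ + ΔG°₂, so n₃E°₃ = n₁E°₁ + n₂E°₂.
E°₃ = (1×+0.81 + 2×-0.46) / 3 = (-0.110) / 3 = -0.037 V.

-0.037 V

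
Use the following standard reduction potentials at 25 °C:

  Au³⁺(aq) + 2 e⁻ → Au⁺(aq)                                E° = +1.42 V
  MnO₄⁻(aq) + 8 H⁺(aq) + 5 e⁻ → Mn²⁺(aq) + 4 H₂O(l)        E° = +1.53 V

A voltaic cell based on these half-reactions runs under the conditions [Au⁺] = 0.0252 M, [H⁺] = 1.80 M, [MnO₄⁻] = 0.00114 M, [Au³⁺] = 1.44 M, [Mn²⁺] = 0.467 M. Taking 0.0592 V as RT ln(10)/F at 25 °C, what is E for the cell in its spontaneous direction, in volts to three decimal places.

+0.051 V

MnO₄⁻/Mn²⁺ is the cathode (higher E°), Au³⁺/Au⁺ the anode: E°cell = +1.53 − (+1.42) = +0.11 V, n = 10.
Overall: 2 MnO₄⁻(aq) + 16 H⁺(aq) + 5 Au⁺(aq) → 2 Mn²⁺(aq) + 8 H₂O(l) + 5 Au³⁺(aq)
Q = [Mn²⁺]^2·[Au³⁺]^5 / ([MnO₄⁻]^2·[H⁺]^16·[Au⁺]^5); log Q = 9.925.
E = E° − (0.0592/n) log Q = +0.11 − (0.0592/10)(9.925) = +0.051 V.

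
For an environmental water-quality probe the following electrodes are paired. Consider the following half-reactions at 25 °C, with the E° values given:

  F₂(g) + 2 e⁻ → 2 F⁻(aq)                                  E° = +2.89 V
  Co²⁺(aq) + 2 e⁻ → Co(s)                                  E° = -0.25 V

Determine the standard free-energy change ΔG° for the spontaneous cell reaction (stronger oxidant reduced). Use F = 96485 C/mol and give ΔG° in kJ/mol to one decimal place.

-605.9 kJ/mol

F₂/F⁻ (E° = +2.89 V) is the cathode; Co²⁺/Co (E° = -0.25 V) is the anode, so E°cell = +3.14 V.
Balancing electrons gives n = 2 (lcm of 2 and 2).
ΔG° = −nFE° = −(2)(96485)(+3.14) = -605,926 J = -605.9 kJ/mol.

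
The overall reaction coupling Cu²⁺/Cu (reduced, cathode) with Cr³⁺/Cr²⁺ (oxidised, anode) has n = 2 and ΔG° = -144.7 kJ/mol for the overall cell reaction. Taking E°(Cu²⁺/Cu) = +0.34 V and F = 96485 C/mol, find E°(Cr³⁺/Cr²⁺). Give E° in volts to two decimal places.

E°cell = −ΔG°/(nF) = −(-144.7×10³)/((2)(96485)) = +0.750 V.
Since Cu²⁺/Cu is the cathode and Cr³⁺/Cr²⁺ the anode, E°cell = E°(Cu²⁺/Cu) − E°(Cr³⁺/Cr²⁺).
So E°(Cr³⁺/Cr²⁺) = E°(Cu²⁺/Cu) − E°cell = (+0.34) − (+0.750) = -0.41 V.

-0.41 V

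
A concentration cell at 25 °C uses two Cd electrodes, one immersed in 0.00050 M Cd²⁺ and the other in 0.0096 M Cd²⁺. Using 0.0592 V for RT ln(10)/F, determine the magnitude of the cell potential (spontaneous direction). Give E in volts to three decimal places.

For a concentration cell E°cell = 0. The 0.0096 M side is the cathode (reduction is favoured where [Cd²⁺] is higher).
With n = 2, E = −(0.0592/2) log([Cd²⁺]ₐₙ/[Cd²⁺]꜀ₐₜ) = −(0.0592/2) log(0.0005/0.0096) = −(0.0592/2)(-1.283) = +0.038 V.

+0.038 V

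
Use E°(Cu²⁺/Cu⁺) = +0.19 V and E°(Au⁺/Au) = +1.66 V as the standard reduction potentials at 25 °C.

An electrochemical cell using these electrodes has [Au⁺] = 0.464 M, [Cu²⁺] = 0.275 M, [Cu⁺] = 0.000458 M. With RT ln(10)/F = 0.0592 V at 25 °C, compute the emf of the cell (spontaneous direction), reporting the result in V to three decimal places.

+1.286 V

Au⁺/Au is the cathode (higher E°), Cu²⁺/Cu⁺ the anode: E°cell = +1.66 − (+0.19) = +1.47 V, n = 1.
Overall: Au⁺(aq) + Cu⁺(aq) → Au(s) + Cu²⁺(aq)
Q = [Cu²⁺] / ([Au⁺]·[Cu⁺]); log Q = 3.112.
E = E° − (0.0592/n) log Q = +1.47 − (0.0592/1)(3.112) = +1.286 V.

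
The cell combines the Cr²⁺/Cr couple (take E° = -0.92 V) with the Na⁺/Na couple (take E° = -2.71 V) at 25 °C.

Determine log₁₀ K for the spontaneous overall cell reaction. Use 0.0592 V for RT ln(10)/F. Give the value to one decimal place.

Cathode: Cr²⁺/Cr; anode: Na⁺/Na. E°cell = +1.79 V, n = 2.
log K = nE°cell / 0.0592 = (2)(+1.79) / 0.0592 = 60.5.

60.5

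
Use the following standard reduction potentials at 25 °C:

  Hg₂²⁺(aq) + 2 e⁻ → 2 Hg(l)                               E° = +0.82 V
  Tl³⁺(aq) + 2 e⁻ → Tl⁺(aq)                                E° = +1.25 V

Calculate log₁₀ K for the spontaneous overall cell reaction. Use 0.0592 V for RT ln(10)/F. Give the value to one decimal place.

Cathode: Tl³⁺/Tl⁺; anode: Hg₂²⁺/Hg. E°cell = +0.43 V, n = 2.
log K = nE°cell / 0.0592 = (2)(+0.43) / 0.0592 = 14.5.

14.5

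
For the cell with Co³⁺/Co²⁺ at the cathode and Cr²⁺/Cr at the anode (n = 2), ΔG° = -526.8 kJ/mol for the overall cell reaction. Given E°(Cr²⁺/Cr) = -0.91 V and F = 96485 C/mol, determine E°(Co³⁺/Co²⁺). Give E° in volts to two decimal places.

+1.82 V

E°cell = −ΔG°/(nF) = −(-526.8×10³)/((2)(96485)) = +2.730 V.
Since Co³⁺/Co²⁺ is the cathode and Cr²⁺/Cr the anode, E°cell = E°(Co³⁺/Co²⁺) − E°(Cr²⁺/Cr).
So E°(Co³⁺/Co²⁺) = E°cell + E°(Cr²⁺/Cr) = +2.730 + (-0.91) = +1.82 V.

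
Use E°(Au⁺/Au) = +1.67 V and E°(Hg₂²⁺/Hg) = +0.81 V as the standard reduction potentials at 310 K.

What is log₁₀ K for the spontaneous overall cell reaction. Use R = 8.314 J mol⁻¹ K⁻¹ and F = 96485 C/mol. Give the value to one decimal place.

28.0

Cathode: Au⁺/Au; anode: Hg₂²⁺/Hg. E°cell = (+1.67) − (+0.81) = +0.86 V, with n = 2.
ΔG° = −nFE° = −RT ln K, so ln K = nFE°/(RT) = (2)(96485)(+0.86) / ((8.314)(310)) = 64.390.
log₁₀ K = 64.390 / ln 10 = 28.0.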